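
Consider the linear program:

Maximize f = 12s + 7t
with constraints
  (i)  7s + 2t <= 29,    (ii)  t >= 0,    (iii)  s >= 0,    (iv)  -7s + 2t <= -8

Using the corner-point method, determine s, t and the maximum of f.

Feasible corners and f = 12s + 7t:
  (29/7, 0) → f = 348/7
  (37/14, 21/4) → f = 1917/28
  (8/7, 0) → f = 96/7

The optimum lies where 7s + 2t = 29 and -7s + 2t = -8.
Solving simultaneously gives s = 37/14, t = 21/4.

s = 37/14, t = 21/4, maximum f = 1917/28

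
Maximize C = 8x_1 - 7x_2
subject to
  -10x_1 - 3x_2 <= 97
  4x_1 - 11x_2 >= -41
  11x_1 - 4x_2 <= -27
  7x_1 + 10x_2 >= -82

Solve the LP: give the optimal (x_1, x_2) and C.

x_1 = -13/3, x_2 = -31/6, maximum C = 3/2

Extreme points and C = 8x_1 - 7x_2:
  (-595/61, 11/61) → C = -4837/61
  (-724/79, -141/79) → C = -4805/79
  (-19/15, 49/15) → C = -33
  (-13/3, -31/6) → C = 3/2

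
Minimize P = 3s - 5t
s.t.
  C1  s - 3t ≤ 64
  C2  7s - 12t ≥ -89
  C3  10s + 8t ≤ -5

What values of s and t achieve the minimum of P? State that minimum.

s = -115, t = -179/3, minimum P = -140/3

Extreme points and P = 3s - 5t:
  (-115, -179/3) → P = -140/3
  (497/38, -645/38) → P = 2358/19
  (-193/44, 855/176) → P = -6591/176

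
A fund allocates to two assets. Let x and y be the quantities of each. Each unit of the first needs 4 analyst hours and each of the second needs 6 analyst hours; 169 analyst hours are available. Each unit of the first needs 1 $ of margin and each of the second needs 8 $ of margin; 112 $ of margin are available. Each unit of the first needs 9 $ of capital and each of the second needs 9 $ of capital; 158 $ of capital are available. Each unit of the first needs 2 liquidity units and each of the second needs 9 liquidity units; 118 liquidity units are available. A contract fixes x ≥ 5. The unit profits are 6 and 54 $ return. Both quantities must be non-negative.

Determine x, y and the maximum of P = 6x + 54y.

Corner points and P = 6x + 54y:
  (158/9, 0) → P = 316/3
  (5, 0) → P = 30
  (40/7, 746/63) → P = 4716/7
  (5, 12) → P = 678

x = 5, y = 12, maximum P = 678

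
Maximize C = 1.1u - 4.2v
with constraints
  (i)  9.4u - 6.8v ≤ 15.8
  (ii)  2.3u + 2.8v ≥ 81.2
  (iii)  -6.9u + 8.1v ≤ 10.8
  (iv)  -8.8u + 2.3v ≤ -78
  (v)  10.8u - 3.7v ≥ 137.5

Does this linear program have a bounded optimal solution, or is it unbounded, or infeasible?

The boundaries 9.4u - 6.8v = 15.8 and 10.8u - 3.7v = 137.5 meet at (43827/1933, 56093/1933), but that point violates -6.9u + 8.1v ≤ 10.8. Every candidate vertex is excluded by some other constraint, so the feasible region is empty.

infeasible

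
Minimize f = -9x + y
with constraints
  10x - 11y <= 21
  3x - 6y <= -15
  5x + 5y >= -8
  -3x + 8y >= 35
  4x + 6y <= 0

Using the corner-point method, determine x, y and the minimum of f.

Feasible corners and f = -9x + y:
  (-239/55, 151/55) → f = 2302/55
  (-24/5, 16/5) → f = 232/5
  (-21/5, 14/5) → f = 203/5

At the optimal vertex, -3x + 8y = 35 and 4x + 6y = 0.
Solving simultaneously gives x = -21/5, y = 14/5.

x = -21/5, y = 14/5, minimum f = 203/5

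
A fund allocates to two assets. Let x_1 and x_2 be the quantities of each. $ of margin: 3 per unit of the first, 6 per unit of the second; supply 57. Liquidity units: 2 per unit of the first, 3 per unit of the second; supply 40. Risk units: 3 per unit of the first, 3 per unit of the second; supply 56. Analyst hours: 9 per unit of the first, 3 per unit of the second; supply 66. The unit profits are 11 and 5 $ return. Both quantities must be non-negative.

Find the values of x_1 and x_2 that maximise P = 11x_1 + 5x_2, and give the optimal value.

x_1 = 5, x_2 = 7, maximum P = 90

Feasible corners and P = 11x_1 + 5x_2:
  (0, 0) → P = 0
  (0, 19/2) → P = 95/2
  (22/3, 0) → P = 242/3
  (5, 7) → P = 90

The binding constraints are 3x_1 + 6x_2 = 57 and 9x_1 + 3x_2 = 66.
Solving simultaneously gives x_1 = 5, x_2 = 7.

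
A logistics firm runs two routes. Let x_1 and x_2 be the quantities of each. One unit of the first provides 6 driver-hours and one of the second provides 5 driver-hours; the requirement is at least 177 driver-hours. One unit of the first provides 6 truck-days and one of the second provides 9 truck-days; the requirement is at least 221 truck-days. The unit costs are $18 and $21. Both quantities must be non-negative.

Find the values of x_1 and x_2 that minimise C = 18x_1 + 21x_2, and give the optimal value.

x_1 = 61/3, x_2 = 11, minimum C = 597

Vertices and C = 18x_1 + 21x_2:
  (0, 177/5) → C = 3717/5
  (221/6, 0) → C = 663
  (61/3, 11) → C = 597
The feasible region is unbounded (it extends along (0, 1), (1, 0)), but C strictly increases along every unbounded feasible direction, so there is no improving ray and the minimum is attained at a vertex.

The optimum lies where 6x_1 + 5x_2 = 177 and 6x_1 + 9x_2 = 221.
Solving simultaneously gives x_1 = 61/3, x_2 = 11.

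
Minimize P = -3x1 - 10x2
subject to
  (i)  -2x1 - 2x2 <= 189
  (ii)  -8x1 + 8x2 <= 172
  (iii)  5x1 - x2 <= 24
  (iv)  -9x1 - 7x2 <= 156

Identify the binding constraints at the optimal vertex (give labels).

Feasible corners and P = -3x1 - 10x2:
  (91/8, 263/8) → P = -2903/8
  (-613/32, 75/32) → P = 1089/32
  (3/11, -249/11) → P = 2481/11

The minimum is at (91/8, 263/8). Substituting into each constraint, equality holds for (ii) and (iii); the remaining constraints have slack.

(ii) and (iii)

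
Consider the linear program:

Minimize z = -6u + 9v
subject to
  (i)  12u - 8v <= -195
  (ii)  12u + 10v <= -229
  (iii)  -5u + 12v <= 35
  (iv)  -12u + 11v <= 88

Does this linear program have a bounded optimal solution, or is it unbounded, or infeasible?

From the feasible point (-1441/36, -107/3), moving in the direction (-11, -12) keeps every constraint satisfied while z decreases without bound.

unbounded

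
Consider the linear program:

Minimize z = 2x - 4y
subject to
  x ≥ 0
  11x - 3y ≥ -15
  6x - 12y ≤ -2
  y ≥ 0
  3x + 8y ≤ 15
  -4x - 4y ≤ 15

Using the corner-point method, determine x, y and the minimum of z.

At the optimal vertex, x = 0 and 3x + 8y = 15.
Solving simultaneously gives x = 0, y = 15/8.

x = 0, y = 15/8, minimum z = -15/2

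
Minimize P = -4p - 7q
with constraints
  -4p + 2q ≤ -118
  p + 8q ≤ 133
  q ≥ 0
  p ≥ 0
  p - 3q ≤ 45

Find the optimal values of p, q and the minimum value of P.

p = 69, q = 8, minimum P = -332

Feasible corners and P = -4p - 7q:
  (605/17, 207/17) → P = -3869/17
  (59/2, 0) → P = -118
  (69, 8) → P = -332
  (45, 0) → P = -180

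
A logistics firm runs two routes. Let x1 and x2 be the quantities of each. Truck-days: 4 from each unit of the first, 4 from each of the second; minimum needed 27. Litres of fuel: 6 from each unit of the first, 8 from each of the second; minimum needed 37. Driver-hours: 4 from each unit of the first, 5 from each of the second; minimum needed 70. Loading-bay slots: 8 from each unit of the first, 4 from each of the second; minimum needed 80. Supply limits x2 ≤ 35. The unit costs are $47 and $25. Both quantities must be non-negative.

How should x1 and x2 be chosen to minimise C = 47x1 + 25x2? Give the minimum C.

Feasible corners and C = 47x1 + 25x2:
  (0, 20) → C = 500
  (0, 35) → C = 875
  (35/2, 0) → C = 1645/2
  (5, 10) → C = 485
The feasible region is unbounded (it extends along (1, 0)), but C strictly increases along every unbounded feasible direction, so there is no improving ray and the minimum is attained at a vertex.

x1 = 5, x2 = 10, minimum C = 485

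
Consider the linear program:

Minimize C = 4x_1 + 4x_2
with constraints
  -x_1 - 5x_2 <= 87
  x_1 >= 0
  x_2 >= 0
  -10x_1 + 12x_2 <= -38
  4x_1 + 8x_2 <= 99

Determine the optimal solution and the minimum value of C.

Vertices and C = 4x_1 + 4x_2:
  (19/5, 0) → C = 76/5
  (99/4, 0) → C = 99
  (373/32, 419/64) → C = 1165/16

The binding constraints are x_2 = 0 and -10x_1 + 12x_2 = -38.
Solving simultaneously gives x_1 = 19/5, x_2 = 0.

x_1 = 19/5, x_2 = 0, minimum C = 76/5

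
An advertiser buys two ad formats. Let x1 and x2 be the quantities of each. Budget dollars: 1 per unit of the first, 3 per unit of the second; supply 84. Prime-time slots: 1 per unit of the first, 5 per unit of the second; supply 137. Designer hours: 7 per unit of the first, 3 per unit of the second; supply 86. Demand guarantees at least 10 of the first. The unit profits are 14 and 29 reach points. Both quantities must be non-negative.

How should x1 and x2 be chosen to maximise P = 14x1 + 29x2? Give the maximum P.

Corner points and P = 14x1 + 29x2:
  (86/7, 0) → P = 172
  (10, 0) → P = 140
  (10, 16/3) → P = 884/3

x1 = 10, x2 = 16/3, maximum P = 884/3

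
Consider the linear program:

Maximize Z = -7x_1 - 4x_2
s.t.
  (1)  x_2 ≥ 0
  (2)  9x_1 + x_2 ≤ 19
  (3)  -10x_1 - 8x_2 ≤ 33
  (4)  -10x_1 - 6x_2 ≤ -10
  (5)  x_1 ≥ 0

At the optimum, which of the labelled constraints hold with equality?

Vertices and Z = -7x_1 - 4x_2:
  (19/9, 0) → Z = -133/9
  (1, 0) → Z = -7
  (0, 19) → Z = -76
  (0, 5/3) → Z = -20/3

The maximum is at (0, 5/3). Substituting into each constraint, equality holds for (4) and (5); the remaining constraints have slack.

(4) and (5)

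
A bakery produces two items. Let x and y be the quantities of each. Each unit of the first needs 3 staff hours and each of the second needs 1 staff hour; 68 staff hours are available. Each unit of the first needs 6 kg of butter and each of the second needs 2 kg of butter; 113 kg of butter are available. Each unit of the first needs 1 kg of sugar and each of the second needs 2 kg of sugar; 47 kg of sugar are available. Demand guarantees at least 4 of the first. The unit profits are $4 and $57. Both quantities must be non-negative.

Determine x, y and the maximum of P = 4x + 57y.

x = 4, y = 43/2, maximum P = 2483/2

Corner points and P = 4x + 57y:
  (113/6, 0) → P = 226/3
  (4, 0) → P = 16
  (66/5, 169/10) → P = 10161/10
  (4, 43/2) → P = 2483/2

The optimum lies where x + 2y = 47 and x = 4.
Solving simultaneously gives x = 4, y = 43/2.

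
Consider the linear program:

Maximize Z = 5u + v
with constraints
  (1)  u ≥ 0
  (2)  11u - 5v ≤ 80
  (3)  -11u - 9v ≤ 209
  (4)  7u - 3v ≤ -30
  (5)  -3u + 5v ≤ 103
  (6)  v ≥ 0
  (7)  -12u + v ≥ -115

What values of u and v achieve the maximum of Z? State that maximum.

u = 159/26, v = 631/26, maximum Z = 713/13

Corner points and Z = 5u + v:
  (0, 10) → Z = 10
  (0, 103/5) → Z = 103/5
  (159/26, 631/26) → Z = 713/13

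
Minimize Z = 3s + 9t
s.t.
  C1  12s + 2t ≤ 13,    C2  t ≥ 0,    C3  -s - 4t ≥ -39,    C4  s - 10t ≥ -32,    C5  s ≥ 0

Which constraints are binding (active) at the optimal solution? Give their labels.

C2 and C5

Feasible corners and Z = 3s + 9t:
  (13/12, 0) → Z = 13/4
  (33/61, 397/122) → Z = 3771/122
  (0, 0) → Z = 0
  (0, 16/5) → Z = 144/5

The minimum is at (0, 0). Substituting into each constraint, equality holds for C2 and C5; the remaining constraints have slack.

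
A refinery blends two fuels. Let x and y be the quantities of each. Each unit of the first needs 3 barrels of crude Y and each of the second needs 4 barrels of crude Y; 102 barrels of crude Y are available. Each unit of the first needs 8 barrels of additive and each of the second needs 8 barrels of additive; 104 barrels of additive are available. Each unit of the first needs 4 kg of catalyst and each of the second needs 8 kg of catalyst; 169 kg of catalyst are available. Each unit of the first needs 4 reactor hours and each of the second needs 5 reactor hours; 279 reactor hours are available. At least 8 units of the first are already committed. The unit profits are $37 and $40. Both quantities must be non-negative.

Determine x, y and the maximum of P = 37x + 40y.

Feasible corners and P = 37x + 40y:
  (13, 0) → P = 481
  (8, 0) → P = 296
  (8, 5) → P = 496

x = 8, y = 5, maximum P = 496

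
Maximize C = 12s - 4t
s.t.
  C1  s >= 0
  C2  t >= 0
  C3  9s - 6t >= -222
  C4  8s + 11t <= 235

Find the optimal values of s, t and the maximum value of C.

s = 235/8, t = 0, maximum C = 705/2

Corner points and C = 12s - 4t:
  (0, 0) → C = 0
  (0, 235/11) → C = -940/11
  (235/8, 0) → C = 705/2

At the optimal vertex, t = 0 and 8s + 11t = 235.
Solving simultaneously gives s = 235/8, t = 0.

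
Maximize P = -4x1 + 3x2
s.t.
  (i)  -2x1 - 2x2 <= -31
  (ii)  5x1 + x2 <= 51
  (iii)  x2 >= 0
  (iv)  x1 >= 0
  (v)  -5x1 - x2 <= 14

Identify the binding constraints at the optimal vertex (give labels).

(ii) and (iv)

Vertices and P = -4x1 + 3x2:
  (71/8, 53/8) → P = -125/8
  (0, 31/2) → P = 93/2
  (0, 51) → P = 153

The maximum is at (0, 51). Substituting into each constraint, equality holds for (ii) and (iv); the remaining constraints have slack.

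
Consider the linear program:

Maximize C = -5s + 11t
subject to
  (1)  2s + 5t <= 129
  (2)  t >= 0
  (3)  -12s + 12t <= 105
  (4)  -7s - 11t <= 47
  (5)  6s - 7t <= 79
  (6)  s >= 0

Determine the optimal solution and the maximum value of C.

The optimum lies where 2s + 5t = 129 and -12s + 12t = 105.
Solving simultaneously gives s = 341/28, t = 293/14.

s = 341/28, t = 293/14, maximum C = 4741/28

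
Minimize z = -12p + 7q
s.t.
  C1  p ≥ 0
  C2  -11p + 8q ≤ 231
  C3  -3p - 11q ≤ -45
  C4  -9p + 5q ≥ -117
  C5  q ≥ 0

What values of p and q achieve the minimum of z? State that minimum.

Feasible corners and z = -12p + 7q:
  (0, 231/8) → z = 1617/8
  (0, 45/11) → z = 315/11
  (123, 198) → z = -90
  (252/19, 9/19) → z = -2961/19

At the optimal vertex, -3p - 11q = -45 and -9p + 5q = -117.
Solving simultaneously gives p = 252/19, q = 9/19.

p = 252/19, q = 9/19, minimum z = -2961/19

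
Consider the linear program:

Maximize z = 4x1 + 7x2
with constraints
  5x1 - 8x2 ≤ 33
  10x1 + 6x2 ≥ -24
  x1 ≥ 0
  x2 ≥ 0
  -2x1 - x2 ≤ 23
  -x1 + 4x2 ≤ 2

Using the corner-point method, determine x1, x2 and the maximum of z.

x1 = 37/3, x2 = 43/12, maximum z = 893/12

Extreme points and z = 4x1 + 7x2:
  (33/5, 0) → z = 132/5
  (37/3, 43/12) → z = 893/12
  (0, 0) → z = 0
  (0, 1/2) → z = 7/2

The optimum lies where 5x1 - 8x2 = 33 and -x1 + 4x2 = 2.
Solving simultaneously gives x1 = 37/3, x2 = 43/12.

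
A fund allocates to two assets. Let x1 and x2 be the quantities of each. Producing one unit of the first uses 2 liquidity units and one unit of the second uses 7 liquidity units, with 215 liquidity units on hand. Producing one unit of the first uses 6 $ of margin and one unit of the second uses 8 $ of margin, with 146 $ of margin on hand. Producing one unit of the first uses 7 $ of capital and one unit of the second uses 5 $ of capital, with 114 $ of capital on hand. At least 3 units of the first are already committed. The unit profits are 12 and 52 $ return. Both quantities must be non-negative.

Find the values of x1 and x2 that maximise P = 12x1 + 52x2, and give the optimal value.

Extreme points and P = 12x1 + 52x2:
  (114/7, 0) → P = 1368/7
  (3, 0) → P = 36
  (7, 13) → P = 760
  (3, 16) → P = 868

x1 = 3, x2 = 16, maximum P = 868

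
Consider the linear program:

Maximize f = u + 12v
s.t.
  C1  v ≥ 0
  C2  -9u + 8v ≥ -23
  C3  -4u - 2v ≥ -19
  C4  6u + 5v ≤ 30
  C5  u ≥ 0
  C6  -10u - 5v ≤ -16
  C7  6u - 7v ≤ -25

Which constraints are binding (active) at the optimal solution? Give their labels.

Vertices and f = u + 12v:
  (0, 6) → f = 72
  (85/72, 55/12) → f = 4045/72
  (0, 25/7) → f = 300/7

The maximum is at (0, 6). Substituting into each constraint, equality holds for C4 and C5; the remaining constraints have slack.

C4 and C5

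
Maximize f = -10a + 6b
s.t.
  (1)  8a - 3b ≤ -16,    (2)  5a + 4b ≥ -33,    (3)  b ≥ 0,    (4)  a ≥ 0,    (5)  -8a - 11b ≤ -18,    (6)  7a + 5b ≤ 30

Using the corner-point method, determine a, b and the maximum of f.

Extreme points and f = -10a + 6b:
  (0, 16/3) → f = 32
  (10/61, 352/61) → f = 2012/61
  (0, 6) → f = 36

a = 0, b = 6, maximum f = 36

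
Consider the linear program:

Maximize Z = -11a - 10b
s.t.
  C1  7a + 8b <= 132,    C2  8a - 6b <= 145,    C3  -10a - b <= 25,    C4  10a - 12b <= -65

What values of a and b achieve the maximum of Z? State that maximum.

a = -73/26, b = 40/13, maximum Z = 3/26

Corner points and Z = -11a - 10b:
  (-332/73, 1495/73) → Z = -11298/73
  (266/41, 1775/164) → Z = -14727/82
  (-73/26, 40/13) → Z = 3/26

At the optimal vertex, -10a - b = 25 and 10a - 12b = -65.
Solving simultaneously gives a = -73/26, b = 40/13.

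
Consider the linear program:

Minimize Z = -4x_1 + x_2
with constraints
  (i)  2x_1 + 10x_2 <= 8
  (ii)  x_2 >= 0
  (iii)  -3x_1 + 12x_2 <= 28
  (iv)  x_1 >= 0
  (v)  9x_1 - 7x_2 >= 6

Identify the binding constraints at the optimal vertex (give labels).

(i) and (ii)

Extreme points and Z = -4x_1 + x_2:
  (4, 0) → Z = -16
  (29/26, 15/26) → Z = -101/26
  (2/3, 0) → Z = -8/3

The minimum is at (4, 0). Substituting into each constraint, equality holds for (i) and (ii); the remaining constraints have slack.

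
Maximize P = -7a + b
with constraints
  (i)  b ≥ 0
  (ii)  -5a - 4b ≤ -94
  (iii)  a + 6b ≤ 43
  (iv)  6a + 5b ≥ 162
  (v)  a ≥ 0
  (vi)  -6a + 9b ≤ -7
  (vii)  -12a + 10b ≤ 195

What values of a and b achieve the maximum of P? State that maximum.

Extreme points and P = -7a + b:
  (43, 0) → P = -301
  (27, 0) → P = -189
  (757/31, 96/31) → P = -5203/31

a = 757/31, b = 96/31, maximum P = -5203/31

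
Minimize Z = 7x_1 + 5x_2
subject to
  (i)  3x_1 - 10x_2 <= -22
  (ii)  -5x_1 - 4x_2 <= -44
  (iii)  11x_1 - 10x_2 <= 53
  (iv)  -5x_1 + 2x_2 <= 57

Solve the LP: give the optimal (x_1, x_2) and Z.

x_1 = -14/3, x_2 = 101/6, minimum Z = 103/2

Extreme points and Z = 7x_1 + 5x_2:
  (176/31, 121/31) → Z = 1837/31
  (75/8, 401/80) → Z = 1451/16
  (-14/3, 101/6) → Z = 103/2
The feasible region is unbounded (it extends along (10, 11), (2, 5)), but Z strictly increases along every unbounded feasible direction, so there is no improving ray and the minimum is attained at a vertex.

The optimum lies where -5x_1 - 4x_2 = -44 and -5x_1 + 2x_2 = 57.
Solving simultaneously gives x_1 = -14/3, x_2 = 101/6.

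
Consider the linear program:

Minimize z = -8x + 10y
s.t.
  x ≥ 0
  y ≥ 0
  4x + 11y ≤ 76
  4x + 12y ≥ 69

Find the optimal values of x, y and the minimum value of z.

x = 19, y = 0, minimum z = -152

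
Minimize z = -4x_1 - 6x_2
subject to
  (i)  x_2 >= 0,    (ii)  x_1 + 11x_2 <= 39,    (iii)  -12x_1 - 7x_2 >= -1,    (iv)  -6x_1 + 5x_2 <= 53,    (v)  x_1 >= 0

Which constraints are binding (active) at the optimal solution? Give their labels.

(iii) and (v)

Extreme points and z = -4x_1 - 6x_2:
  (1/12, 0) → z = -1/3
  (0, 0) → z = 0
  (0, 1/7) → z = -6/7

The minimum is at (0, 1/7). Substituting into each constraint, equality holds for (iii) and (v); the remaining constraints have slack.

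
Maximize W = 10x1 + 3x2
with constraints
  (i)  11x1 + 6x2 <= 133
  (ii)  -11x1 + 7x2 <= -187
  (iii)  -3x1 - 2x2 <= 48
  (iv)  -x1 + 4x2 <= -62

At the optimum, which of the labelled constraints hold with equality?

(i) and (iii)

Vertices and W = 10x1 + 3x2:
  (277/2, -927/4) → W = 2759/4
  (452/25, -549/50) → W = 7393/50
  (38/43, -1089/43) → W = -2887/43
  (314/37, -495/37) → W = 1655/37

The maximum is at (277/2, -927/4). Substituting into each constraint, equality holds for (i) and (iii); the remaining constraints have slack.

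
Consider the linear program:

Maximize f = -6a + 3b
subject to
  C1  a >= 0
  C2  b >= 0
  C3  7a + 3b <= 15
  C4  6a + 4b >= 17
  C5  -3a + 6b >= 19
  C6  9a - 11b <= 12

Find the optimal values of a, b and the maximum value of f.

a = 0, b = 5, maximum f = 15

Feasible corners and f = -6a + 3b:
  (0, 5) → f = 15
  (0, 17/4) → f = 51/4
  (11/17, 178/51) → f = 112/17
  (13/24, 55/16) → f = 113/16

The optimum lies where a = 0 and 7a + 3b = 15.
Solving simultaneously gives a = 0, b = 5.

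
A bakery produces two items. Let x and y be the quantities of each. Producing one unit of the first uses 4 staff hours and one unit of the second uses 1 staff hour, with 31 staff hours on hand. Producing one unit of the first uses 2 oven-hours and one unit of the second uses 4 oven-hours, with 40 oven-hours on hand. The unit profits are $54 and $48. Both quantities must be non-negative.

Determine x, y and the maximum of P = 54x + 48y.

x = 6, y = 7, maximum P = 660

Extreme points and P = 54x + 48y:
  (0, 0) → P = 0
  (0, 10) → P = 480
  (31/4, 0) → P = 837/2
  (6, 7) → P = 660

At the optimal vertex, 4x + y = 31 and 2x + 4y = 40.
Solving simultaneously gives x = 6, y = 7.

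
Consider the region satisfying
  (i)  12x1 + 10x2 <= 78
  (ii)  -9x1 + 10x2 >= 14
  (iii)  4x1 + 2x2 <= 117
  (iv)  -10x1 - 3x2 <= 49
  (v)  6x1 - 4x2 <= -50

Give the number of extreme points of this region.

3

Intersecting each pair of boundary lines and keeping only the points that satisfy every inequality leaves:
  (-181/16, 171/8)
  (-47/27, 89/9)
  (-173/29, 103/29)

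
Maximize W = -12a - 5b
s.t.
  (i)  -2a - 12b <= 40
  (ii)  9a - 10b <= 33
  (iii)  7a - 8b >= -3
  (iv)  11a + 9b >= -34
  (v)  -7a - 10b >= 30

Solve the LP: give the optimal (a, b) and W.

Feasible corners and W = -12a - 5b:
  (-1/32, -213/64) → W = 1089/64
  (-8/19, -62/19) → W = 406/19
  (3/16, -501/160) → W = 429/32
  (-70/47, -92/47) → W = 1300/47

The optimum lies where 11a + 9b = -34 and -7a - 10b = 30.
Solving simultaneously gives a = -70/47, b = -92/47.

a = -70/47, b = -92/47, maximum W = 1300/47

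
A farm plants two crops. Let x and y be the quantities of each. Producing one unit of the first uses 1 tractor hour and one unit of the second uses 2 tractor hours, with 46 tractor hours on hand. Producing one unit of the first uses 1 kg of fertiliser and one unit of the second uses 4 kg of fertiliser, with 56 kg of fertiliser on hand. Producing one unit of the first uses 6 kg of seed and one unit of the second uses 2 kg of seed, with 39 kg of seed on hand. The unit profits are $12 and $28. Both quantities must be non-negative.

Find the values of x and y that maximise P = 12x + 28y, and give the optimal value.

x = 2, y = 27/2, maximum P = 402

Corner points and P = 12x + 28y:
  (0, 0) → P = 0
  (0, 14) → P = 392
  (13/2, 0) → P = 78
  (2, 27/2) → P = 402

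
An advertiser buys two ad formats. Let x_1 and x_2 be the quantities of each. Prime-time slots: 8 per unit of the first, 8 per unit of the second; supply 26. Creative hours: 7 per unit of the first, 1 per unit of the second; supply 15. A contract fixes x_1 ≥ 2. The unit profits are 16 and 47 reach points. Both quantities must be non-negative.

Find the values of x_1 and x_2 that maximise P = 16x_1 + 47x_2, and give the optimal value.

Extreme points and P = 16x_1 + 47x_2:
  (15/7, 0) → P = 240/7
  (2, 0) → P = 32
  (2, 1) → P = 79

x_1 = 2, x_2 = 1, maximum P = 79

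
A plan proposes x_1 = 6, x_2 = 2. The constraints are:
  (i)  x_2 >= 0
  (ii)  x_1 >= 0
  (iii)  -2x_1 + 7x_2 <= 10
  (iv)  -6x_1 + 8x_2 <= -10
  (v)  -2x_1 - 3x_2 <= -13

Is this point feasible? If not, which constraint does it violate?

feasible

(i): 2 ≥ 0 ✓
(ii): 6 ≥ 0 ✓
(iii): 2 ≤ 10 ✓
(iv): -20 ≤ -10 ✓
(v): -18 ≤ -13 ✓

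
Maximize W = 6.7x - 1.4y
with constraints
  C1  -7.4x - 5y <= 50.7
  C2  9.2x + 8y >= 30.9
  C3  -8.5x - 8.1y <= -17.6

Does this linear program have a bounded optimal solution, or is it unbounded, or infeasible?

unbounded

From the feasible point (-1867/44, 2317/44), moving in the direction (8.1, -8.5) keeps every constraint satisfied while W increases without bound.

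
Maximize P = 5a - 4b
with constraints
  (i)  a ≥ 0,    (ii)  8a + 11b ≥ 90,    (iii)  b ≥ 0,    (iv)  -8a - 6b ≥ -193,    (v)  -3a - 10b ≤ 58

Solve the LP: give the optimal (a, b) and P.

a = 193/8, b = 0, maximum P = 965/8

Vertices and P = 5a - 4b:
  (0, 90/11) → P = -360/11
  (0, 193/6) → P = -386/3
  (45/4, 0) → P = 225/4
  (193/8, 0) → P = 965/8

At the optimal vertex, b = 0 and -8a - 6b = -193.
Solving simultaneously gives a = 193/8, b = 0.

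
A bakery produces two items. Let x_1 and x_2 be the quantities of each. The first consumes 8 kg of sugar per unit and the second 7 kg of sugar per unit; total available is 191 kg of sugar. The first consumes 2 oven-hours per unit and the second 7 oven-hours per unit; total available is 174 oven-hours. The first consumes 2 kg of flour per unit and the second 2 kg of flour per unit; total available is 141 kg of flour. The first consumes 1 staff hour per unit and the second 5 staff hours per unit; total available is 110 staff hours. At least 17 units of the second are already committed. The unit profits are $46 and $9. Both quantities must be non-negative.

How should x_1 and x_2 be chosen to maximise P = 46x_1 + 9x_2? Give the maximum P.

Corner points and P = 46x_1 + 9x_2:
  (0, 22) → P = 198
  (0, 17) → P = 153
  (185/33, 689/33) → P = 14711/33
  (9, 17) → P = 567

At the optimal vertex, 8x_1 + 7x_2 = 191 and x_2 = 17.
Solving simultaneously gives x_1 = 9, x_2 = 17.

x_1 = 9, x_2 = 17, maximum P = 567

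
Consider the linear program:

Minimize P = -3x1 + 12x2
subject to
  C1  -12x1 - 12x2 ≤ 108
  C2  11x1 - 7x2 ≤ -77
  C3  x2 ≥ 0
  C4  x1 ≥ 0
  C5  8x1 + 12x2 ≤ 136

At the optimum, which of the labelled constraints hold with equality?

C2 and C4

Feasible corners and P = -3x1 + 12x2:
  (0, 11) → P = 132
  (7/47, 528/47) → P = 6315/47
  (0, 34/3) → P = 136

The minimum is at (0, 11). Substituting into each constraint, equality holds for C2 and C4; the remaining constraints have slack.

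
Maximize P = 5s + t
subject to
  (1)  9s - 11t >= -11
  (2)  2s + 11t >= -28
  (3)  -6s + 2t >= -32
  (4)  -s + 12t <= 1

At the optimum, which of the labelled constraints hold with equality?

Vertices and P = 5s + t:
  (-39/11, -230/121) → P = -2375/121
  (-121/97, -2/97) → P = -607/97
  (148/35, -116/35) → P = 624/35
  (193/35, 19/35) → P = 984/35

The maximum is at (193/35, 19/35). Substituting into each constraint, equality holds for (3) and (4); the remaining constraints have slack.

(3) and (4)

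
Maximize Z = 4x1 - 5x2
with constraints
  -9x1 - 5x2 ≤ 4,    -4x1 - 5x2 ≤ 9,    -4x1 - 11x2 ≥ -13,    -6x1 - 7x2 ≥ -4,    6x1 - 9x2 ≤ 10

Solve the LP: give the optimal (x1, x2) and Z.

x1 = 53/48, x2 = -3/8, maximum Z = 151/24

Vertices and Z = 4x1 - 5x2:
  (-109/79, 133/79) → Z = -1101/79
  (14/111, -38/37) → Z = 626/111
  (-47/38, 31/19) → Z = -249/19
  (53/48, -3/8) → Z = 151/24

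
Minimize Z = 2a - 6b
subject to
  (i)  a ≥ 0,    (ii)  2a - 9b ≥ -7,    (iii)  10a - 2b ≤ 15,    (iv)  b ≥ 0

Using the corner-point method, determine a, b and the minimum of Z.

a = 0, b = 7/9, minimum Z = -14/3

Extreme points and Z = 2a - 6b:
  (0, 7/9) → Z = -14/3
  (0, 0) → Z = 0
  (149/86, 50/43) → Z = -151/43
  (3/2, 0) → Z = 3

The optimum lies where a = 0 and 2a - 9b = -7.
Solving simultaneously gives a = 0, b = 7/9.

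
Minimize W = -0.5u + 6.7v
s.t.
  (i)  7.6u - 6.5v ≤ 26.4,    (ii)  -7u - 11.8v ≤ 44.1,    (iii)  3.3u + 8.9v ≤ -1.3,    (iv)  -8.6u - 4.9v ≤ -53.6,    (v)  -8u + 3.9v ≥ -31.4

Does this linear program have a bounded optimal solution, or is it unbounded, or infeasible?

The boundaries 7.6u - 6.5v = 26.4 and -7u - 11.8v = 44.1 meet at (829/4506, -8666/2253), but that point violates -8.6u - 4.9v ≤ -53.6. Every candidate vertex is excluded by some other constraint, so the feasible region is empty.

infeasible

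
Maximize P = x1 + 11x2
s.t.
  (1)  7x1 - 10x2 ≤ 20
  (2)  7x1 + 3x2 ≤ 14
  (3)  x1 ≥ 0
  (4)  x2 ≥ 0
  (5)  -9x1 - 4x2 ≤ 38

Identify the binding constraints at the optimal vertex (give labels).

Extreme points and P = x1 + 11x2:
  (0, 14/3) → P = 154/3
  (2, 0) → P = 2
  (0, 0) → P = 0

The maximum is at (0, 14/3). Substituting into each constraint, equality holds for (2) and (3); the remaining constraints have slack.

(2) and (3)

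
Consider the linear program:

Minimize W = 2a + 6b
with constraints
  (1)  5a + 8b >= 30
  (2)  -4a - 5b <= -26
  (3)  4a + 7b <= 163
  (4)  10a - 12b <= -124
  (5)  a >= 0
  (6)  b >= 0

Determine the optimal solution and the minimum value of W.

a = 0, b = 31/3, minimum W = 62

The optimum lies where 10a - 12b = -124 and a = 0.
Solving simultaneously gives a = 0, b = 31/3.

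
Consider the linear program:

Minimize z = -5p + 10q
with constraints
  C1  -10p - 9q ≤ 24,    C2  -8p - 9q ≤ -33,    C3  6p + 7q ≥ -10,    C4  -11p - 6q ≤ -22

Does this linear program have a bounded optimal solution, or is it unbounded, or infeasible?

From the feasible point (321/2, -139), moving in the direction (7, -6) keeps every constraint satisfied while z decreases without bound.

unbounded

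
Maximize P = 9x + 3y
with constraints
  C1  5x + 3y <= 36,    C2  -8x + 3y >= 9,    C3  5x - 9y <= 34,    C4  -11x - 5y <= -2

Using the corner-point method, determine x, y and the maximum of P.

Corner points and P = 9x + 3y:
  (27/13, 111/13) → P = 576/13
  (-87/4, 193/4) → P = -51
  (-39/73, 115/73) → P = -6/73

The binding constraints are 5x + 3y = 36 and -8x + 3y = 9.
Solving simultaneously gives x = 27/13, y = 111/13.

x = 27/13, y = 111/13, maximum P = 576/13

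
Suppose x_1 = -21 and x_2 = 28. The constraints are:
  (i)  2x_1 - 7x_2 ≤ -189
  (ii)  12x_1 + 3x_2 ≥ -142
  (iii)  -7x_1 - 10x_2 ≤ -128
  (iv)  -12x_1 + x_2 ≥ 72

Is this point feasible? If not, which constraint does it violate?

Constraint (ii): 12x_1 + 3x_2 = -168, which is not ≥ -142. All other constraints are satisfied.

not feasible — violates (ii)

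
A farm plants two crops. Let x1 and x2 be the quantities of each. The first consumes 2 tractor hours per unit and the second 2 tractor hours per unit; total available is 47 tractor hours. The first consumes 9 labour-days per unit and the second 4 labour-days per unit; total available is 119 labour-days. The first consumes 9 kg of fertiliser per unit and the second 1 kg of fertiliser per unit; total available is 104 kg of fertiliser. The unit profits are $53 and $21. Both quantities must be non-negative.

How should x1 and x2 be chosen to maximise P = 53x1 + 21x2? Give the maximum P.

x1 = 11, x2 = 5, maximum P = 688

Feasible corners and P = 53x1 + 21x2:
  (0, 0) → P = 0
  (0, 47/2) → P = 987/2
  (104/9, 0) → P = 5512/9
  (5, 37/2) → P = 1307/2
  (11, 5) → P = 688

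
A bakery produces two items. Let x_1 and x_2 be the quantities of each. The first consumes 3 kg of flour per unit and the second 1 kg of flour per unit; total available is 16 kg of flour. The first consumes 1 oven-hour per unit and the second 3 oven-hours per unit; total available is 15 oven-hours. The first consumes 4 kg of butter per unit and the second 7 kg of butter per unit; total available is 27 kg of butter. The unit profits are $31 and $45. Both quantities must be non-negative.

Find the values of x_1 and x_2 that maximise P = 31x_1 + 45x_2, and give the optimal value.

Extreme points and P = 31x_1 + 45x_2:
  (0, 0) → P = 0
  (0, 27/7) → P = 1215/7
  (16/3, 0) → P = 496/3
  (5, 1) → P = 200

At the optimal vertex, 3x_1 + x_2 = 16 and 4x_1 + 7x_2 = 27.
Solving simultaneously gives x_1 = 5, x_2 = 1.

x_1 = 5, x_2 = 1, maximum P = 200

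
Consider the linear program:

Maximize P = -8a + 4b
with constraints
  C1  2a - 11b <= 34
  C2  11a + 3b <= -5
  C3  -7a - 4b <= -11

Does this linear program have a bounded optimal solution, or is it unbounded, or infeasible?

unbounded

From the feasible point (-53/23, 156/23), moving in the direction (-4, 7) keeps every constraint satisfied while P increases without bound.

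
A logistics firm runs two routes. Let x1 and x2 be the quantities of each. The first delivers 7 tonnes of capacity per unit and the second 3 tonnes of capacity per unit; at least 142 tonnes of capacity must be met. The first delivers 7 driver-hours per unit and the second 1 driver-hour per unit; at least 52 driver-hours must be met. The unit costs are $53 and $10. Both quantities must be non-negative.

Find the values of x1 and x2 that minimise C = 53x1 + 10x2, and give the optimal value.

Vertices and C = 53x1 + 10x2:
  (0, 52) → C = 520
  (142/7, 0) → C = 7526/7
  (1, 45) → C = 503
The feasible region is unbounded (it extends along (0, 1), (1, 0)), but C strictly increases along every unbounded feasible direction, so there is no improving ray and the minimum is attained at a vertex.

x1 = 1, x2 = 45, minimum C = 503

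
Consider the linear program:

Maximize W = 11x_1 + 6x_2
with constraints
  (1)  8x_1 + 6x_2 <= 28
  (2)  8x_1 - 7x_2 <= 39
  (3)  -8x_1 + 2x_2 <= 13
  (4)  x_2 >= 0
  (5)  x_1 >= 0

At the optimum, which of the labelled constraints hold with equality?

(1) and (4)

Corner points and W = 11x_1 + 6x_2:
  (7/2, 0) → W = 77/2
  (0, 14/3) → W = 28
  (0, 0) → W = 0

The maximum is at (7/2, 0). Substituting into each constraint, equality holds for (1) and (4); the remaining constraints have slack.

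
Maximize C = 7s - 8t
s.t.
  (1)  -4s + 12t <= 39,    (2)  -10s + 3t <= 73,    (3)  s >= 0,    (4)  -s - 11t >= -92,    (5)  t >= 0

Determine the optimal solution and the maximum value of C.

Corner points and C = 7s - 8t:
  (0, 13/4) → C = -26
  (675/56, 407/56) → C = 1469/56
  (0, 0) → C = 0
  (92, 0) → C = 644

The binding constraints are -s - 11t = -92 and t = 0.
Solving simultaneously gives s = 92, t = 0.

s = 92, t = 0, maximum C = 644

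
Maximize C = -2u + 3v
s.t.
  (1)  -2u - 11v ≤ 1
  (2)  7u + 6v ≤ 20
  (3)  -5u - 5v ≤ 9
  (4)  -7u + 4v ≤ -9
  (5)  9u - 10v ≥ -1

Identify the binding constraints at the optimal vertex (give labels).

Extreme points and C = -2u + 3v:
  (226/65, -47/65) → C = -593/65
  (19/17, -5/17) → C = -53/17
  (67/35, 11/10) → C = -37/70

The maximum is at (67/35, 11/10). Substituting into each constraint, equality holds for (2) and (4); the remaining constraints have slack.

(2) and (4)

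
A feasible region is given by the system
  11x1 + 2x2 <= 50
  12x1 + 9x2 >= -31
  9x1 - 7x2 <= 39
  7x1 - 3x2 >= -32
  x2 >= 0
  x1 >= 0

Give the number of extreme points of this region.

5

The feasible vertices (each the meet of two boundaries and inside every other half-plane) are:
  (428/95, 21/95)
  (86/47, 702/47)
  (13/3, 0)
  (0, 32/3)
  (0, 0)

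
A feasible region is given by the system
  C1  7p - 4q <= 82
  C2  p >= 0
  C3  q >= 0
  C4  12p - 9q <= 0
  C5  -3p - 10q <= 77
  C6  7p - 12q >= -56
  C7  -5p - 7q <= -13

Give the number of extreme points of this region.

4

Intersecting each pair of boundary lines and keeping only the points that satisfy every inequality leaves:
  (0, 14/3)
  (0, 13/7)
  (56/9, 224/27)
  (39/43, 52/43)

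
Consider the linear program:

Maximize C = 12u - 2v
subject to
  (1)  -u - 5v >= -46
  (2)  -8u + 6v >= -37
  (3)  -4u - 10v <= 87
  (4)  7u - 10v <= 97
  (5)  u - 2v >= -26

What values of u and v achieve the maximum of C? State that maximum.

Vertices and C = 12u - 2v:
  (461/46, 331/46) → C = 2435/23
  (-38/7, 72/7) → C = -600/7
  (-19/13, -211/26) → C = -17/13
  (-217/9, 17/18) → C = -2621/9

The binding constraints are -u - 5v = -46 and -8u + 6v = -37.
Solving simultaneously gives u = 461/46, v = 331/46.

u = 461/46, v = 331/46, maximum C = 2435/23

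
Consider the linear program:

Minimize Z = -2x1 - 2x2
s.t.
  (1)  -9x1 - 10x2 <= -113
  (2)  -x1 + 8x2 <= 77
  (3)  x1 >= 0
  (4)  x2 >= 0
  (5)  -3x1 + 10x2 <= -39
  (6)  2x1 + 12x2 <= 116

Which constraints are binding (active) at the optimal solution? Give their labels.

(4) and (6)

Extreme points and Z = -2x1 - 2x2:
  (13, 0) → Z = -26
  (58, 0) → Z = -116
  (407/14, 135/28) → Z = -949/14

The minimum is at (58, 0). Substituting into each constraint, equality holds for (4) and (6); the remaining constraints have slack.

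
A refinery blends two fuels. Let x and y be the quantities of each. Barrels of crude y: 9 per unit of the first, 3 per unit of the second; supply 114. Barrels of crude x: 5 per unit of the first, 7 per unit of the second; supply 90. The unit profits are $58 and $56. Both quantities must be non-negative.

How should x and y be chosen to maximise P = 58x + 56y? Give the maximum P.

Extreme points and P = 58x + 56y:
  (0, 0) → P = 0
  (0, 90/7) → P = 720
  (38/3, 0) → P = 2204/3
  (11, 5) → P = 918

The binding constraints are 9x + 3y = 114 and 5x + 7y = 90.
Solving simultaneously gives x = 11, y = 5.

x = 11, y = 5, maximum P = 918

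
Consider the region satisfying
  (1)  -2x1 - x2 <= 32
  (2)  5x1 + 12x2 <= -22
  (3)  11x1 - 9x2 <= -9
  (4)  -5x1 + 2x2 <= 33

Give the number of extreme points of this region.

4

Intersecting each pair of boundary lines and keeping only the points that satisfy every inequality leaves:
  (-297/29, -334/29)
  (-97/9, -94/9)
  (-102/59, -197/177)
  (-44/7, 11/14)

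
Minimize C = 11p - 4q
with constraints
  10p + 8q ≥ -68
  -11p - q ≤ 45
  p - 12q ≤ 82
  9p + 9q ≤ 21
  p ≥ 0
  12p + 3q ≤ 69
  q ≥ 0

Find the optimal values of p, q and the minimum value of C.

p = 0, q = 7/3, minimum C = -28/3

Extreme points and C = 11p - 4q:
  (0, 7/3) → C = -28/3
  (7/3, 0) → C = 77/3
  (0, 0) → C = 0

At the optimal vertex, 9p + 9q = 21 and p = 0.
Solving simultaneously gives p = 0, q = 7/3.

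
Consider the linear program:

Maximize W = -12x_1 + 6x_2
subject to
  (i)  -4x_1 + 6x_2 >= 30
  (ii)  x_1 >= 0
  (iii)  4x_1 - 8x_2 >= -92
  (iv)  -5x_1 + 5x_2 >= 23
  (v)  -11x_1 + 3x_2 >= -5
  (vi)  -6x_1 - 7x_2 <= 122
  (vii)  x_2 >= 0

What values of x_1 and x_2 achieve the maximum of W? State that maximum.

x_1 = 0, x_2 = 23/2, maximum W = 69

Feasible corners and W = -12x_1 + 6x_2:
  (0, 5) → W = 30
  (6/5, 29/5) → W = 102/5
  (0, 23/2) → W = 69
  (79/19, 258/19) → W = 600/19
  (47/20, 139/20) → W = 27/2

The binding constraints are x_1 = 0 and 4x_1 - 8x_2 = -92.
Solving simultaneously gives x_1 = 0, x_2 = 23/2.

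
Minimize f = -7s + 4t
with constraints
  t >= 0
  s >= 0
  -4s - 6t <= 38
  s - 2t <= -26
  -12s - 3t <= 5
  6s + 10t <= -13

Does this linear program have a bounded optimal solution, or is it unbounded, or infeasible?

The boundaries s = 0 and s - 2t = -26 meet at (0, 13), but that point violates 6s + 10t ≤ -13. Every candidate vertex is excluded by some other constraint, so the feasible region is empty.

infeasible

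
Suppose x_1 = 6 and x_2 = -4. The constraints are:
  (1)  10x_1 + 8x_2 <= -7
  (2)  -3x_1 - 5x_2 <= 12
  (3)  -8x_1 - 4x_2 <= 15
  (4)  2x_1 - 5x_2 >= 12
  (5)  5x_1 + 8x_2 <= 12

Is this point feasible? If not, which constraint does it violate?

Constraint (1): 10x_1 + 8x_2 = 28, which is not ≤ -7. All other constraints are satisfied.

not feasible — violates (1)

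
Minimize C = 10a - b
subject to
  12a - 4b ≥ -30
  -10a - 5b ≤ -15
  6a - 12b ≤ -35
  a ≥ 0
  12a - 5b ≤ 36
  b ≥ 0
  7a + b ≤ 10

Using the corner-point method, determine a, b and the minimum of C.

a = 0, b = 15/2, minimum C = -15/2

Feasible corners and C = 10a - b:
  (0, 15/2) → C = -15/2
  (1/4, 33/4) → C = -23/4
  (1/30, 44/15) → C = -13/5
  (0, 3) → C = -3
  (17/18, 61/18) → C = 109/18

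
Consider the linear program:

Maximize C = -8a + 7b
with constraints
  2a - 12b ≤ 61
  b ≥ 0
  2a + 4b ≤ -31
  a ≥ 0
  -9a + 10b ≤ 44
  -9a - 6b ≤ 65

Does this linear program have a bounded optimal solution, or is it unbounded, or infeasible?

infeasible

The boundaries 2a - 12b = 61 and b = 0 meet at (61/2, 0), but that point violates 2a + 4b ≤ -31. Every candidate vertex is excluded by some other constraint, so the feasible region is empty.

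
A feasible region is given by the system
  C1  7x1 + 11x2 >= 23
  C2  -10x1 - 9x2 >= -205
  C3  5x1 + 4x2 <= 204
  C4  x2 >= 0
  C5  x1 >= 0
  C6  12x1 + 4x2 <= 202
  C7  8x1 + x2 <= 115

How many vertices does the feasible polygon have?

5

Intersecting each pair of boundary lines and keeping only the points that satisfy every inequality leaves:
  (23/7, 0)
  (0, 23/11)
  (0, 205/9)
  (415/31, 245/31)
  (115/8, 0)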